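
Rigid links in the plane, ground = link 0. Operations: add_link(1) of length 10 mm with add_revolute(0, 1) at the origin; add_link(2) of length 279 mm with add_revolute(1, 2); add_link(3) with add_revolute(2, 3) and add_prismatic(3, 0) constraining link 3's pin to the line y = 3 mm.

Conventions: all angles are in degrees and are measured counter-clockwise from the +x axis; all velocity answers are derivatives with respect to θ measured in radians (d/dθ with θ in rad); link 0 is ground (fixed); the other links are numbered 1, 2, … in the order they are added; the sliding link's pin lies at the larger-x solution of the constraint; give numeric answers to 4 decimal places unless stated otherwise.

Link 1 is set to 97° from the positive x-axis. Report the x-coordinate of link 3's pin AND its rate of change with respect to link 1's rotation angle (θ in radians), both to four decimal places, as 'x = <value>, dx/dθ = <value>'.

geometry: r = 10 mm, L = 279 mm, e = 3 mm
crank pin P = (r cos θ, r sin θ) = (-1.218693, 9.925462)
h = r sin θ − e = 9.925462 − 3 = 6.925462
x = r cos θ + √(L² − h²) = -1.218693 + 278.914033 = 277.695340
dx/dθ = −r sin θ − h·r cos θ/√(L² − h²) (θ in radians; h = 6.925462) = -9.895201

x = 277.6953, dx/dθ = -9.8952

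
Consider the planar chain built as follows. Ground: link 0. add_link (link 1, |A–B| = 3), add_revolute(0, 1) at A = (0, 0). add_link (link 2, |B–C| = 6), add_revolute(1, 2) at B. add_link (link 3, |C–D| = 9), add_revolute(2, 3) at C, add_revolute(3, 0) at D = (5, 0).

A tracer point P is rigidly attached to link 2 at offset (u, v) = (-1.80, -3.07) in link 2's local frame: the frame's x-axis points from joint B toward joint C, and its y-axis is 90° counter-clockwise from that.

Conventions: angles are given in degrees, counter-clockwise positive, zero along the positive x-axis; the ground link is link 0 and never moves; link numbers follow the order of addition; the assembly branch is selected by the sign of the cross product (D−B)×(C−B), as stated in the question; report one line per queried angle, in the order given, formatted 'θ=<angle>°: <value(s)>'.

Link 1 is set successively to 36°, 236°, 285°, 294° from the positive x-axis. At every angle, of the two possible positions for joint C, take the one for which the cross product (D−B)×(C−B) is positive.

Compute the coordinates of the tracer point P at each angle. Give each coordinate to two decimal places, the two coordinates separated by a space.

A=(0,0), D=(5.00,0)
θ=36°: B = A + 3.00·(cos36°, sin36°) = (2.4271, 1.7634)
θ=36°: |BD| = 3.1192
θ=36°: circle(B,6.00) ∩ circle(D,9.00): a=-5.6538, h=2.0088
θ=36°:   candidates: C₊=(-1.1010,6.6165) cross=6.266; C₋=(-3.3722,3.3026) cross=-6.266
θ=36°:   branch + wants cross > 0 → take C=(-1.1010,6.6165) (cross=6.266)
θ=36°: ex = (C−B)/|BC| = (-0.5880,0.8089); ey = (-0.8089,-0.5880)
θ=36°: P = B + -1.80·ex + -3.07·ey = (5.9687,2.1126)
θ=236°: B = A + 3.00·(cos236°, sin236°) = (-1.6776, -2.4871)
θ=236°: |BD| = 7.1257
θ=236°: circle(B,6.00) ∩ circle(D,9.00): a=0.4053, h=5.9863
θ=236°:   candidates: C₊=(-3.3872,3.2642) cross=42.657; C₋=(0.7916,-7.9555) cross=-42.657
θ=236°:   branch + wants cross > 0 → take C=(-3.3872,3.2642) (cross=42.657)
θ=236°: ex = (C−B)/|BC| = (-0.2849,0.9585); ey = (-0.9585,-0.2849)
θ=236°: P = B + -1.80·ex + -3.07·ey = (1.7780,-3.3377)
θ=285°: B = A + 3.00·(cos285°, sin285°) = (0.7765, -2.8978)
θ=285°: |BD| = 5.1221
θ=285°: circle(B,6.00) ∩ circle(D,9.00): a=-1.8317, h=5.7136
θ=285°:   candidates: C₊=(-3.9664,0.7772) cross=29.265; C₋=(2.4985,-8.6454) cross=-29.265
θ=285°:   branch + wants cross > 0 → take C=(-3.9664,0.7772) (cross=29.265)
θ=285°: ex = (C−B)/|BC| = (-0.7905,0.6125); ey = (-0.6125,-0.7905)
θ=285°: P = B + -1.80·ex + -3.07·ey = (4.0797,-1.5735)
θ=294°: B = A + 3.00·(cos294°, sin294°) = (1.2202, -2.7406)
θ=294°: |BD| = 4.6688
θ=294°: circle(B,6.00) ∩ circle(D,9.00): a=-2.4848, h=5.4613
θ=294°:   candidates: C₊=(-3.9973,0.2221) cross=25.498; C₋=(2.4144,-8.6206) cross=-25.498
θ=294°:   branch + wants cross > 0 → take C=(-3.9973,0.2221) (cross=25.498)
θ=294°: ex = (C−B)/|BC| = (-0.8696,0.4938); ey = (-0.4938,-0.8696)
θ=294°: P = B + -1.80·ex + -3.07·ey = (4.3014,-0.9599)

θ=36°: 5.97 2.11
θ=236°: 1.78 -3.34
θ=285°: 4.08 -1.57
θ=294°: 4.30 -0.96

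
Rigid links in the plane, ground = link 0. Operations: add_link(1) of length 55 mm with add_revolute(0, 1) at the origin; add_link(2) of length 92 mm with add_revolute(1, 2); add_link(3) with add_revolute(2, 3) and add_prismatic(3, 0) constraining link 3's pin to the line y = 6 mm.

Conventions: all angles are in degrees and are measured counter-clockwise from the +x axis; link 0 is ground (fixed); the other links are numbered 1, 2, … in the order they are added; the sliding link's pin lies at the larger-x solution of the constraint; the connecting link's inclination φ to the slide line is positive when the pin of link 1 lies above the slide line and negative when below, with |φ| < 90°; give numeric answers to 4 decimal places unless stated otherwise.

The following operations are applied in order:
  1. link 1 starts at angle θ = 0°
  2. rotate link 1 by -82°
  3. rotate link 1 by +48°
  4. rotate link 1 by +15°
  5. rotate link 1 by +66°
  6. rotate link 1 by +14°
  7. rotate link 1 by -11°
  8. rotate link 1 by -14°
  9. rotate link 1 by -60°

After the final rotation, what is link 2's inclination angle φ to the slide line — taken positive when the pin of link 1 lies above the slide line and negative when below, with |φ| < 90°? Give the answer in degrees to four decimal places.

geometry: r = 55 mm, L = 92 mm, e = 6 mm; θ starts at 0°
rotate link 1 by -82°: θ ← 0° -82° = -82°
rotate link 1 by +48°: θ ← -82° +48° = -34°
rotate link 1 by +15°: θ ← -34° +15° = -19°
rotate link 1 by +66°: θ ← -19° +66° = 47°
rotate link 1 by +14°: θ ← 47° +14° = 61°
rotate link 1 by -11°: θ ← 61° -11° = 50°
rotate link 1 by -14°: θ ← 50° -14° = 36°
rotate link 1 by -60°: θ ← 36° -60° = -24°
h = r sin θ − e = -22.370515 − 6 = -28.370515
sin φ = h / L = -28.370515 / 92 = -0.30837517
φ = arcsin(-0.30837517) = -17.961338°

-17.9613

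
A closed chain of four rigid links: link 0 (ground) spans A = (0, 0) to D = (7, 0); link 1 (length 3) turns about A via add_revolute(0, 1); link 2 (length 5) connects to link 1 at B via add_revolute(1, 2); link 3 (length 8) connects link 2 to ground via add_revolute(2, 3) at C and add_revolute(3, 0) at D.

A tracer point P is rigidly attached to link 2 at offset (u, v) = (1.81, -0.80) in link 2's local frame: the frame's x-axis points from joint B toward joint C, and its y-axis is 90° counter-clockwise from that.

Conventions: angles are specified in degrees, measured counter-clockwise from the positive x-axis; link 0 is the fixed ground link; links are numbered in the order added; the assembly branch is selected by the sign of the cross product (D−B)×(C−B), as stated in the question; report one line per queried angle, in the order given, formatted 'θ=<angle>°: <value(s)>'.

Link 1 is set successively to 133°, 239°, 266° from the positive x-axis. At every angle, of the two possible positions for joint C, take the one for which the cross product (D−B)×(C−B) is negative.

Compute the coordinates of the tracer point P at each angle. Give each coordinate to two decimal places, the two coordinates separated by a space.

A=(0,0), D=(7.00,0)
θ=133°: B = A + 3.00·(cos133°, sin133°) = (-2.0460, 2.1941)
θ=133°: |BD| = 9.3083
θ=133°: circle(B,5.00) ∩ circle(D,8.00): a=2.5592, h=4.2954
θ=133°:   candidates: C₊=(1.4536,5.7652) cross=39.983; C₋=(-0.5714,-2.5835) cross=-39.983
θ=133°:   branch - wants cross < 0 → take C=(-0.5714,-2.5835) (cross=-39.983)
θ=133°: ex = (C−B)/|BC| = (0.2949,-0.9555); ey = (0.9555,0.2949)
θ=133°: P = B + 1.81·ex + -0.80·ey = (-2.2766,0.2286)
θ=239°: B = A + 3.00·(cos239°, sin239°) = (-1.5451, -2.5715)
θ=239°: |BD| = 8.9237
θ=239°: circle(B,5.00) ∩ circle(D,8.00): a=2.2766, h=4.4516
θ=239°:   candidates: C₊=(-0.6479,2.3473) cross=39.725; C₋=(1.9177,-6.1782) cross=-39.725
θ=239°:   branch - wants cross < 0 → take C=(1.9177,-6.1782) (cross=-39.725)
θ=239°: ex = (C−B)/|BC| = (0.6926,-0.7213); ey = (0.7213,0.6926)
θ=239°: P = B + 1.81·ex + -0.80·ey = (-0.8686,-4.4312)
θ=266°: B = A + 3.00·(cos266°, sin266°) = (-0.2093, -2.9927)
θ=266°: |BD| = 7.8058
θ=266°: circle(B,5.00) ∩ circle(D,8.00): a=1.4047, h=4.7986
θ=266°:   candidates: C₊=(-0.7517,1.9778) cross=37.457; C₋=(2.9279,-6.8861) cross=-37.457
θ=266°:   branch - wants cross < 0 → take C=(2.9279,-6.8861) (cross=-37.457)
θ=266°: ex = (C−B)/|BC| = (0.6274,-0.7787); ey = (0.7787,0.6274)
θ=266°: P = B + 1.81·ex + -0.80·ey = (0.3034,-4.9040)

θ=133°: -2.28 0.23
θ=239°: -0.87 -4.43
θ=266°: 0.30 -4.90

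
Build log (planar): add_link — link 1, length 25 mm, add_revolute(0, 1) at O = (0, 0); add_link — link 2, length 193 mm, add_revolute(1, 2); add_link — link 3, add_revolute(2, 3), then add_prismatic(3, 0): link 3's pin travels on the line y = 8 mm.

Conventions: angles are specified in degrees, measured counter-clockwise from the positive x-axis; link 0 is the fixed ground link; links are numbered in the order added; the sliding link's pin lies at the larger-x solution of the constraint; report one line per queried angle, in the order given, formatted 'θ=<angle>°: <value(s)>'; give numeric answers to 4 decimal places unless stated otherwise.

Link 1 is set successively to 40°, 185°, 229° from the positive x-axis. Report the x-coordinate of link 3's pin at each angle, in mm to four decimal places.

geometry: r = 25 mm, L = 193 mm, e = 8 mm
θ=40°: crank pin P = (r cos θ, r sin θ) = (19.151111, 16.069690)
θ=40°: h = r sin θ − e = 16.069690 − 8 = 8.069690
θ=40°: x = r cos θ + √(L² − h²) = 19.151111 + 192.831222 = 211.982333
θ=185°: crank pin P = (r cos θ, r sin θ) = (-24.904867, -2.178894)
θ=185°: h = r sin θ − e = -2.178894 − 8 = -10.178894
θ=185°: x = r cos θ + √(L² − h²) = -24.904867 + 192.731394 = 167.826526
θ=229°: crank pin P = (r cos θ, r sin θ) = (-16.401476, -18.867740)
θ=229°: h = r sin θ − e = -18.867740 − 8 = -26.867740
θ=229°: x = r cos θ + √(L² − h²) = -16.401476 + 191.120707 = 174.719231

θ=40°: 211.9823
θ=185°: 167.8265
θ=229°: 174.7192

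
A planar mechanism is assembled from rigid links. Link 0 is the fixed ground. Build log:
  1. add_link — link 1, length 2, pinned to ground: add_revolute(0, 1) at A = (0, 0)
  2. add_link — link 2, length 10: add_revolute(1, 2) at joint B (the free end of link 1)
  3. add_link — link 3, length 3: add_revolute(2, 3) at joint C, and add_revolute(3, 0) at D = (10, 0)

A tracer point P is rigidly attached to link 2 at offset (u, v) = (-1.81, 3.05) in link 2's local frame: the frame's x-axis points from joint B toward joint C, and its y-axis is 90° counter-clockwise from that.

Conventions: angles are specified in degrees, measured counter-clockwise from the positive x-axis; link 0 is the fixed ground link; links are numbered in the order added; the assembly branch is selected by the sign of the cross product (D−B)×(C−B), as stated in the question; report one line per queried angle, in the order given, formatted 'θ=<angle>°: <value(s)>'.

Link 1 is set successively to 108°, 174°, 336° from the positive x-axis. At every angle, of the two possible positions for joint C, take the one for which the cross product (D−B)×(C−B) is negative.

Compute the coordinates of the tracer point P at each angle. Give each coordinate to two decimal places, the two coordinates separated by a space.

A=(0,0), D=(10.00,0)
θ=108°: B = A + 2.00·(cos108°, sin108°) = (-0.6180, 1.9021)
θ=108°: |BD| = 10.7871
θ=108°: circle(B,10.00) ∩ circle(D,3.00): a=9.6115, h=2.7601
θ=108°:   candidates: C₊=(9.3296,2.9241) cross=29.773; C₋=(8.3562,-2.5096) cross=-29.773
θ=108°:   branch - wants cross < 0 → take C=(8.3562,-2.5096) (cross=-29.773)
θ=108°: ex = (C−B)/|BC| = (0.8974,-0.4412); ey = (0.4412,0.8974)
θ=108°: P = B + -1.81·ex + 3.05·ey = (-0.8968,5.4378)
θ=174°: B = A + 2.00·(cos174°, sin174°) = (-1.9890, 0.2091)
θ=174°: |BD| = 11.9909
θ=174°: circle(B,10.00) ∩ circle(D,3.00): a=9.7900, h=2.0387
θ=174°:   candidates: C₊=(7.8350,2.0767) cross=24.445; C₋=(7.7639,-2.0000) cross=-24.445
θ=174°:   branch - wants cross < 0 → take C=(7.7639,-2.0000) (cross=-24.445)
θ=174°: ex = (C−B)/|BC| = (0.9753,-0.2209); ey = (0.2209,0.9753)
θ=174°: P = B + -1.81·ex + 3.05·ey = (-3.0806,3.5835)
θ=336°: B = A + 2.00·(cos336°, sin336°) = (1.8271, -0.8135)
θ=336°: |BD| = 8.2133
θ=336°: circle(B,10.00) ∩ circle(D,3.00): a=9.6464, h=2.6355
θ=336°:   candidates: C₊=(11.1651,2.7645) cross=21.646; C₋=(11.6871,-2.4806) cross=-21.646
θ=336°:   branch - wants cross < 0 → take C=(11.6871,-2.4806) (cross=-21.646)
θ=336°: ex = (C−B)/|BC| = (0.9860,-0.1667); ey = (0.1667,0.9860)
θ=336°: P = B + -1.81·ex + 3.05·ey = (0.5509,2.4956)

θ=108°: -0.90 5.44
θ=174°: -3.08 3.58
θ=336°: 0.55 2.50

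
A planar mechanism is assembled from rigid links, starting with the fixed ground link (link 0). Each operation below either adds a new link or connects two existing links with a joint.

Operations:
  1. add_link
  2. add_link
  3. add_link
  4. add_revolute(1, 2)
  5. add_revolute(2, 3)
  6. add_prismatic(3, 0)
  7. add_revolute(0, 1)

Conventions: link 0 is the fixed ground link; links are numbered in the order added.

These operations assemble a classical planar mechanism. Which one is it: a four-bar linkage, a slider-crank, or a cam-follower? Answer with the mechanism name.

links: 4 (incl. ground); joints: 3 revolute, 1 prismatic, 0 higher (cam) pair, forming one closed loop
4 links, 3 revolutes + 1 prismatic in one loop → slider-crank

slider-crank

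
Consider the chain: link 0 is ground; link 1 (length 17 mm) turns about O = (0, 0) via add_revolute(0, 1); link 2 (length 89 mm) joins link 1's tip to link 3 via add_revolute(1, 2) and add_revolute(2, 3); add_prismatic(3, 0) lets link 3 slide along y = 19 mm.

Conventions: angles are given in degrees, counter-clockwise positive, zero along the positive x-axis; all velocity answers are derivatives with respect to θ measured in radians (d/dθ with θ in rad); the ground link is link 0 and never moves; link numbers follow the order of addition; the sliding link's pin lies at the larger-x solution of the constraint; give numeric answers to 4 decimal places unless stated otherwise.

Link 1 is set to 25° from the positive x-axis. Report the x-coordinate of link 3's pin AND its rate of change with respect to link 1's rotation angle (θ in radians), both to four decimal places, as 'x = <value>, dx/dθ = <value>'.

geometry: r = 17 mm, L = 89 mm, e = 19 mm
crank pin P = (r cos θ, r sin θ) = (15.407232, 7.184510)
h = r sin θ − e = 7.184510 − 19 = -11.815490
x = r cos θ + √(L² − h²) = 15.407232 + 88.212211 = 103.619444
dx/dθ = −r sin θ − h·r cos θ/√(L² − h²) (θ in radians; h = -11.815490) = -5.120805

x = 103.6194, dx/dθ = -5.1208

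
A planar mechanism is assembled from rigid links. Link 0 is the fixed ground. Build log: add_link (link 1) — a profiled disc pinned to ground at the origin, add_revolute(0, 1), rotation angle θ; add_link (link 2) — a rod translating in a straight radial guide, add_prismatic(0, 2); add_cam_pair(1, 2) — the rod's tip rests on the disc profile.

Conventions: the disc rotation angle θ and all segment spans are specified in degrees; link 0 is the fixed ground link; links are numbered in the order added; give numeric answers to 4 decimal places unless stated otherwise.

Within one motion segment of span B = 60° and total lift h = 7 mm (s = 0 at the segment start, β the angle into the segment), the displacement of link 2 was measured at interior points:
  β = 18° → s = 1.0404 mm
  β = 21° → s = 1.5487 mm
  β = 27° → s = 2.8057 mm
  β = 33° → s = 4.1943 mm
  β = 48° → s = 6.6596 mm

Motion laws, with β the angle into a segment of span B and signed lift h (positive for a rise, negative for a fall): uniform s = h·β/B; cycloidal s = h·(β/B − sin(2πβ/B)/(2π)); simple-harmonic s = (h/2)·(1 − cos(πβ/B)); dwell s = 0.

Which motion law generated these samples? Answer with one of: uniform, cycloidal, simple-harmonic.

candidates at β/B = r: uniform s = h·r (linear in β); cycloidal s = h·(r − sin(2πr)/(2π)); simple-harmonic s = (h/2)(1 − cos(πr))
β=18°: printed 1.0404 | uniform 2.1000, cycloidal 1.0404, simple-harmonic 1.4428
β=21°: printed 1.5487 | uniform 2.4500, cycloidal 1.5487, simple-harmonic 1.9110
β=27°: printed 2.8057 | uniform 3.1500, cycloidal 2.8057, simple-harmonic 2.9525
β=33°: printed 4.1943 | uniform 3.8500, cycloidal 4.1943, simple-harmonic 4.0475
β=48°: printed 6.6596 | uniform 5.6000, cycloidal 6.6596, simple-harmonic 6.3316
only one law matches every sample → cycloidal

cycloidal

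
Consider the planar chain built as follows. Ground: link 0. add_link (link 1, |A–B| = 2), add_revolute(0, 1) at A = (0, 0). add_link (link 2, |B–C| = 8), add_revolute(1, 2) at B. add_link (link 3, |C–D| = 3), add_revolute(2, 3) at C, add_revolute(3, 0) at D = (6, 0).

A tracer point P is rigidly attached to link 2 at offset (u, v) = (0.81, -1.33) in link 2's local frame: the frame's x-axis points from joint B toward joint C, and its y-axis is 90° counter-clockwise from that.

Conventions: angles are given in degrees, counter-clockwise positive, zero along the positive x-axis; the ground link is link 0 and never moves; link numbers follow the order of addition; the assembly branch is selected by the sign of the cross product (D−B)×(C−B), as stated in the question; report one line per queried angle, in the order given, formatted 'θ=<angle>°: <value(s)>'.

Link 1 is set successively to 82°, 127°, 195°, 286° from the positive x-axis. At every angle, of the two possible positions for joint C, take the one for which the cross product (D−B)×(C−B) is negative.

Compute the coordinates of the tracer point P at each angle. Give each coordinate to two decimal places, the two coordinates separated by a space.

A=(0,0), D=(6.00,0)
θ=82°: B = A + 2.00·(cos82°, sin82°) = (0.2783, 1.9805)
θ=82°: |BD| = 6.0547
θ=82°: circle(B,8.00) ∩ circle(D,3.00): a=7.5693, h=2.5896
θ=82°:   candidates: C₊=(8.2783,1.9518) cross=15.680; C₋=(6.5841,-2.9426) cross=-15.680
θ=82°:   branch - wants cross < 0 → take C=(6.5841,-2.9426) (cross=-15.680)
θ=82°: ex = (C−B)/|BC| = (0.7882,-0.6154); ey = (0.6154,0.7882)
θ=82°: P = B + 0.81·ex + -1.33·ey = (0.0983,0.4337)
θ=127°: B = A + 2.00·(cos127°, sin127°) = (-1.2036, 1.5973)
θ=127°: |BD| = 7.3786
θ=127°: circle(B,8.00) ∩ circle(D,3.00): a=7.4163, h=2.9998
θ=127°:   candidates: C₊=(6.6862,2.9205) cross=22.134; C₋=(5.3874,-2.9368) cross=-22.134
θ=127°:   branch - wants cross < 0 → take C=(5.3874,-2.9368) (cross=-22.134)
θ=127°: ex = (C−B)/|BC| = (0.8239,-0.5668); ey = (0.5668,0.8239)
θ=127°: P = B + 0.81·ex + -1.33·ey = (-1.2901,0.0424)
θ=195°: B = A + 2.00·(cos195°, sin195°) = (-1.9319, -0.5176)
θ=195°: |BD| = 7.9487
θ=195°: circle(B,8.00) ∩ circle(D,3.00): a=7.4340, h=2.9555
θ=195°:   candidates: C₊=(5.2939,2.9157) cross=23.493; C₋=(5.6789,-2.9828) cross=-23.493
θ=195°:   branch - wants cross < 0 → take C=(5.6789,-2.9828) (cross=-23.493)
θ=195°: ex = (C−B)/|BC| = (0.9513,-0.3081); ey = (0.3081,0.9513)
θ=195°: P = B + 0.81·ex + -1.33·ey = (-1.5711,-2.0325)
θ=286°: B = A + 2.00·(cos286°, sin286°) = (0.5513, -1.9225)
θ=286°: |BD| = 5.7779
θ=286°: circle(B,8.00) ∩ circle(D,3.00): a=7.6484, h=2.3455
θ=286°:   candidates: C₊=(6.9835,2.8342) cross=13.552; C₋=(8.5443,-1.5894) cross=-13.552
θ=286°:   branch - wants cross < 0 → take C=(8.5443,-1.5894) (cross=-13.552)
θ=286°: ex = (C−B)/|BC| = (0.9991,0.0416); ey = (-0.0416,0.9991)
θ=286°: P = B + 0.81·ex + -1.33·ey = (1.4159,-3.2176)

θ=82°: 0.10 0.43
θ=127°: -1.29 0.04
θ=195°: -1.57 -2.03
θ=286°: 1.42 -3.22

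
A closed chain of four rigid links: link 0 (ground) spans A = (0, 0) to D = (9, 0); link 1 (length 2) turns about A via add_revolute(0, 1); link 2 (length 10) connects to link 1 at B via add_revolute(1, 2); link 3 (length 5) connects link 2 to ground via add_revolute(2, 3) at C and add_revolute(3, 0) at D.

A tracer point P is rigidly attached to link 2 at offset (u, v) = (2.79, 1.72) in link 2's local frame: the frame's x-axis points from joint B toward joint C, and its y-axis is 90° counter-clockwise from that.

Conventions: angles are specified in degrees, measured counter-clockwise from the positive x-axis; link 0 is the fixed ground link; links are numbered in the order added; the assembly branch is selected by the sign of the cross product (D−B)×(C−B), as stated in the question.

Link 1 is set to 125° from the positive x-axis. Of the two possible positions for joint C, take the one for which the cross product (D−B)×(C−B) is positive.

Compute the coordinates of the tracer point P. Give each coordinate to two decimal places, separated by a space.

A=(0,0), D=(9.00,0)
B = A + 2.00·(cos125°, sin125°) = (-1.1472, 1.6383)
|BD| = 10.2786
circle(B,10.00) ∩ circle(D,5.00): a=8.7877, h=4.7725
  candidates: C₊=(8.2889,4.9492) cross=49.055; C₋=(6.7675,-4.4739) cross=-49.055
  branch + wants cross > 0 → take C=(8.2889,4.9492) (cross=49.055)
ex = (C−B)/|BC| = (0.9436,0.3311); ey = (-0.3311,0.9436)
P = B + 2.79·ex + 1.72·ey = (0.9160,4.1850)

0.92 4.19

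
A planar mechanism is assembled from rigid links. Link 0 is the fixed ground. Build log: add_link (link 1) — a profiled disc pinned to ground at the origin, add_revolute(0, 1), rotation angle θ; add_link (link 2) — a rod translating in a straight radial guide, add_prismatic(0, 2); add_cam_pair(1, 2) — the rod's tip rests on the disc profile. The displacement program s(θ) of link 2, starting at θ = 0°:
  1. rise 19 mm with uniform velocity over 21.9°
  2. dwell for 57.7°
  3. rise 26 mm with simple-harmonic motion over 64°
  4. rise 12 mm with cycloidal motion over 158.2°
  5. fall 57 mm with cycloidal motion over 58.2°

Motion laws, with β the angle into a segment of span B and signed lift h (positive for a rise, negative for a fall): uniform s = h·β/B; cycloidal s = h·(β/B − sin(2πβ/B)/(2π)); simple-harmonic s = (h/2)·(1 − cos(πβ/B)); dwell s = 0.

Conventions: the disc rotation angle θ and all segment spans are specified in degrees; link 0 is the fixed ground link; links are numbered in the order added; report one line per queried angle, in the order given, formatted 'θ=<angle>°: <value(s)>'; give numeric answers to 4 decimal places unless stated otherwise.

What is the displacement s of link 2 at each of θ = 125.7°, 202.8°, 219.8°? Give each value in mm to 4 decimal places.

seg 1 [0°–21.9°] uniform, h=19: full span → s += 19 → s = 19.0000
seg 2 [21.9°–79.6°] dwell: s stays 19.0000
seg 3 [79.6°–143.6°] simple-harmonic, h=26: θ=125.7° here. β=46.1, B=64. 26/2·(1 − cos(π·0.7203)) = 21.2963 → s = 40.2963
seg 3 [79.6°–143.6°] simple-harmonic, h=26: full span → s += 26 → s = 45.0000
seg 4 [143.6°–301.8°] cycloidal, h=12: θ=202.8° here. β=59.2, B=158.2. 12·(0.3742 − sin(2π·0.3742)/(2π)) = 3.1334 → s = 48.1334
seg 4 [143.6°–301.8°] cycloidal, h=12: θ=219.8° here. β=76.2, B=158.2. 12·(0.4817 − sin(2π·0.4817)/(2π)) = 5.5605 → s = 50.5605

θ=125.7°: 40.2963
θ=202.8°: 48.1334
θ=219.8°: 50.5605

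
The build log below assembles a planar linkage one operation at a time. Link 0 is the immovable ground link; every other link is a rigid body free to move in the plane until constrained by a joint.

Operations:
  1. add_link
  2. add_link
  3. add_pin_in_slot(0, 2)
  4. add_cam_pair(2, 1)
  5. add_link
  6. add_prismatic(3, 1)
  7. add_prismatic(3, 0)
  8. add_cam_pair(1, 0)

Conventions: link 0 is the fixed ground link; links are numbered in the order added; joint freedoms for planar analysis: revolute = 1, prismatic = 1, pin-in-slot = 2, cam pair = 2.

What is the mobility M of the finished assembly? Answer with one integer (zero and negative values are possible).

L=1 J1=0 J2=0
add link → L=2 J1=0 J2=0
add link → L=3 J1=0 J2=0
PS@0,2 dof=2 J2 → L=3 J1=0 J2=1
C@2,1 dof=2 J2 → L=3 J1=0 J2=2
add link → L=4 J1=0 J2=2
P@3,1 dof=1 J1 → L=4 J1=1 J2=2
P@3,0 dof=1 J1 → L=4 J1=2 J2=2
C@1,0 dof=2 J2 → L=4 J1=2 J2=3
M=3(L−1)−2J1−J2=3·3−2·2−3=2

M = 2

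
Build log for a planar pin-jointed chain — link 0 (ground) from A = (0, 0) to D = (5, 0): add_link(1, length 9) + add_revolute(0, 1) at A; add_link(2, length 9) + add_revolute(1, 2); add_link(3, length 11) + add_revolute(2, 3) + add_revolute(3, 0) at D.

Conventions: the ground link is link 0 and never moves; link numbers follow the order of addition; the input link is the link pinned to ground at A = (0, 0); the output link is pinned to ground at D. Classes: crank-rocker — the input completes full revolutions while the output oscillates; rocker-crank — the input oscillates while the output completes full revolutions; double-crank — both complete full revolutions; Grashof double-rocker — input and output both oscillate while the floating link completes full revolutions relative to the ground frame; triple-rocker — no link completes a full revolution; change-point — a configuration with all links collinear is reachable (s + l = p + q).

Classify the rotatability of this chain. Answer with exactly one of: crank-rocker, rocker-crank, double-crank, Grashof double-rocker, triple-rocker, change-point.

lengths: ground=5, input=9, coupler=9, output=11
sorted: s=5 (shortest), l=11 (longest), p+q=18
s + l = 16 vs p + q = 18
s + l < p + q (Grashof) with shortest = ground link → double-crank

double-crank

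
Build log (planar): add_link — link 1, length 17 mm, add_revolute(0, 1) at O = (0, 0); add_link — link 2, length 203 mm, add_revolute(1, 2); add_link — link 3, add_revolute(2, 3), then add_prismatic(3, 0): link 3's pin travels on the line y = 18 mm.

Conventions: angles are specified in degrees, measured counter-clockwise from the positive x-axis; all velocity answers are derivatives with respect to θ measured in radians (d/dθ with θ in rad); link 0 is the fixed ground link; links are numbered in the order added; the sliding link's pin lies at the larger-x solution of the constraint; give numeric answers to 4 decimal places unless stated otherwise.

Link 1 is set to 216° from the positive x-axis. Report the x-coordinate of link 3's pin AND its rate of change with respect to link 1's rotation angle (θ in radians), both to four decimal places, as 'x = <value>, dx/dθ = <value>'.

geometry: r = 17 mm, L = 203 mm, e = 18 mm
crank pin P = (r cos θ, r sin θ) = (-13.753289, -9.992349)
h = r sin θ − e = -9.992349 − 18 = -27.992349
x = r cos θ + √(L² − h²) = -13.753289 + 201.060758 = 187.307469
dx/dθ = −r sin θ − h·r cos θ/√(L² − h²) (θ in radians; h = -27.992349) = 8.077571

x = 187.3075, dx/dθ = 8.0776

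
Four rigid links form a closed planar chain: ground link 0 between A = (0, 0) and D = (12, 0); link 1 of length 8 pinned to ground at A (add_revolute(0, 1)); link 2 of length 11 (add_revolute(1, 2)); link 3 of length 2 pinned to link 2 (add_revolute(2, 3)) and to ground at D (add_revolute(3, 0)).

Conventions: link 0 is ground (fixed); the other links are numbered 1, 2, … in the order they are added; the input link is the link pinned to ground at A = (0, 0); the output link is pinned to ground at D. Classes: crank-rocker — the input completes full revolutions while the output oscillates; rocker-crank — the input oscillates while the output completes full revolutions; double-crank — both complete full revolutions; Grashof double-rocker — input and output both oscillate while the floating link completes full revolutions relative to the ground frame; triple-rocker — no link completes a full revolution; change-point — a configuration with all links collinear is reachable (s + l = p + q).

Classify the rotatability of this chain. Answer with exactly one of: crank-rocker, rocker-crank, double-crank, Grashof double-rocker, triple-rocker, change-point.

lengths: ground=12, input=8, coupler=11, output=2
sorted: s=2 (shortest), l=12 (longest), p+q=19
s + l = 14 vs p + q = 19
s + l < p + q (Grashof) with shortest = output link → rocker-crank

rocker-crank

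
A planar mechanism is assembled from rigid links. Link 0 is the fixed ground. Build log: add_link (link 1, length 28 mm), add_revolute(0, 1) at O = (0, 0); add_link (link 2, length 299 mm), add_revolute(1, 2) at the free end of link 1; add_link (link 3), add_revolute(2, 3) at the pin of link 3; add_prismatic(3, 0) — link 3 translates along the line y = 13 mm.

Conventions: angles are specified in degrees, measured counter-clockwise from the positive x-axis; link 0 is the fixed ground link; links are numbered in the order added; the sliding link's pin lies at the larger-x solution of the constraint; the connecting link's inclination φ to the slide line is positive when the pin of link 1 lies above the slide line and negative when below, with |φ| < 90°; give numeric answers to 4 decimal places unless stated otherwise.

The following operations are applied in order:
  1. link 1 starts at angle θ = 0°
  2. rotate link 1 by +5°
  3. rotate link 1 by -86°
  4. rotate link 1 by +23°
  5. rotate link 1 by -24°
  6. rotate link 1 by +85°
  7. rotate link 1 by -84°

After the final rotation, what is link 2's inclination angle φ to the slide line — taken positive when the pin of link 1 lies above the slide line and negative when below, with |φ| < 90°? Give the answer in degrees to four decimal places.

geometry: r = 28 mm, L = 299 mm, e = 13 mm; θ starts at 0°
rotate link 1 by +5°: θ ← 0° +5° = 5°
rotate link 1 by -86°: θ ← 5° -86° = -81°
rotate link 1 by +23°: θ ← -81° +23° = -58°
rotate link 1 by -24°: θ ← -58° -24° = -82°
rotate link 1 by +85°: θ ← -82° +85° = 3°
rotate link 1 by -84°: θ ← 3° -84° = -81°
h = r sin θ − e = -27.655274 − 13 = -40.655274
sin φ = h / L = -40.655274 / 299 = -0.13597081
φ = arcsin(-0.13597081) = -7.814761°

-7.8148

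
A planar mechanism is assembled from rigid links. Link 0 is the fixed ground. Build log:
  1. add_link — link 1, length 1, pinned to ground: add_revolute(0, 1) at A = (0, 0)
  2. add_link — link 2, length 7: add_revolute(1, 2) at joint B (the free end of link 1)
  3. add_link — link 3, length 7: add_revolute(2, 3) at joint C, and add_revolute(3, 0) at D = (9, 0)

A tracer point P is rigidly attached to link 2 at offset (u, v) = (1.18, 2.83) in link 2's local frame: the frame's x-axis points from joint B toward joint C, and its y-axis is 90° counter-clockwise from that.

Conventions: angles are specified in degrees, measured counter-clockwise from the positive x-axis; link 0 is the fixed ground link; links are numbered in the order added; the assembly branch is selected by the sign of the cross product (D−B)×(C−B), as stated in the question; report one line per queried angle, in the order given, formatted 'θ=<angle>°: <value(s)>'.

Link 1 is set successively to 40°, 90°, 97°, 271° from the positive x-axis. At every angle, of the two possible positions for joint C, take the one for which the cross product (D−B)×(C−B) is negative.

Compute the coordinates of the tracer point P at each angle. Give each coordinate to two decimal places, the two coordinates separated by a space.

A=(0,0), D=(9.00,0)
θ=40°: B = A + 1.00·(cos40°, sin40°) = (0.7660, 0.6428)
θ=40°: |BD| = 8.2590
θ=40°: circle(B,7.00) ∩ circle(D,7.00): a=4.1295, h=5.6522
θ=40°:   candidates: C₊=(5.3229,5.9564) cross=46.681; C₋=(4.4431,-5.3136) cross=-46.681
θ=40°:   branch - wants cross < 0 → take C=(4.4431,-5.3136) (cross=-46.681)
θ=40°: ex = (C−B)/|BC| = (0.5253,-0.8509); ey = (0.8509,0.5253)
θ=40°: P = B + 1.18·ex + 2.83·ey = (3.7940,1.1253)
θ=90°: B = A + 1.00·(cos90°, sin90°) = (0.0000, 1.0000)
θ=90°: |BD| = 9.0554
θ=90°: circle(B,7.00) ∩ circle(D,7.00): a=4.5277, h=5.3385
θ=90°:   candidates: C₊=(5.0895,5.8059) cross=48.343; C₋=(3.9105,-4.8059) cross=-48.343
θ=90°:   branch - wants cross < 0 → take C=(3.9105,-4.8059) (cross=-48.343)
θ=90°: ex = (C−B)/|BC| = (0.5586,-0.8294); ey = (0.8294,0.5586)
θ=90°: P = B + 1.18·ex + 2.83·ey = (3.0064,1.6022)
θ=97°: B = A + 1.00·(cos97°, sin97°) = (-0.1219, 0.9925)
θ=97°: |BD| = 9.1757
θ=97°: circle(B,7.00) ∩ circle(D,7.00): a=4.5879, h=5.2869
θ=97°:   candidates: C₊=(5.0110,5.7522) cross=48.511; C₋=(3.8672,-4.7596) cross=-48.511
θ=97°:   branch - wants cross < 0 → take C=(3.8672,-4.7596) (cross=-48.511)
θ=97°: ex = (C−B)/|BC| = (0.5699,-0.8217); ey = (0.8217,0.5699)
θ=97°: P = B + 1.18·ex + 2.83·ey = (2.8761,1.6356)
θ=271°: B = A + 1.00·(cos271°, sin271°) = (0.0175, -0.9998)
θ=271°: |BD| = 9.0380
θ=271°: circle(B,7.00) ∩ circle(D,7.00): a=4.5190, h=5.3459
θ=271°:   candidates: C₊=(3.9173,4.8132) cross=48.316; C₋=(5.1001,-5.8130) cross=-48.316
θ=271°:   branch - wants cross < 0 → take C=(5.1001,-5.8130) (cross=-48.316)
θ=271°: ex = (C−B)/|BC| = (0.7261,-0.6876); ey = (0.6876,0.7261)
θ=271°: P = B + 1.18·ex + 2.83·ey = (2.8201,0.2436)

θ=40°: 3.79 1.13
θ=90°: 3.01 1.60
θ=97°: 2.88 1.64
θ=271°: 2.82 0.24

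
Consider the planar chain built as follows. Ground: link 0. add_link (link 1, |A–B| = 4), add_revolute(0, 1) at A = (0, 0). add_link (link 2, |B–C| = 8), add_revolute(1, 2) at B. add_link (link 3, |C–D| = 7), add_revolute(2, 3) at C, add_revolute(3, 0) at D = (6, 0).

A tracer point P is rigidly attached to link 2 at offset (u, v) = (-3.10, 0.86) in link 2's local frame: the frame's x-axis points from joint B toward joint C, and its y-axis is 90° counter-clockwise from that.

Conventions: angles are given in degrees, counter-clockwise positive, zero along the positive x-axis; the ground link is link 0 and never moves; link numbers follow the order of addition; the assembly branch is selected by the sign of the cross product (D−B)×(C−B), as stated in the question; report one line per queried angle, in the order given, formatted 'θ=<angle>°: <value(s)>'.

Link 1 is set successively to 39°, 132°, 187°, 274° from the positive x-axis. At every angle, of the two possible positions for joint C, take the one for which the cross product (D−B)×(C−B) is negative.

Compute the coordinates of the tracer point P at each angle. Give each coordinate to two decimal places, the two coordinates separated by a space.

A=(0,0), D=(6.00,0)
θ=39°: B = A + 4.00·(cos39°, sin39°) = (3.1086, 2.5173)
θ=39°: |BD| = 3.8337
θ=39°: circle(B,8.00) ∩ circle(D,7.00): a=3.8732, h=6.9999
θ=39°:   candidates: C₊=(10.6261,5.2535) cross=26.835; C₋=(1.4335,-5.3054) cross=-26.835
θ=39°:   branch - wants cross < 0 → take C=(1.4335,-5.3054) (cross=-26.835)
θ=39°: ex = (C−B)/|BC| = (-0.2094,-0.9778); ey = (0.9778,-0.2094)
θ=39°: P = B + -3.10·ex + 0.86·ey = (4.5986,5.3685)
θ=132°: B = A + 4.00·(cos132°, sin132°) = (-2.6765, 2.9726)
θ=132°: |BD| = 9.1716
θ=132°: circle(B,8.00) ∩ circle(D,7.00): a=5.4035, h=5.8993
θ=132°:   candidates: C₊=(4.3473,6.8021) cross=54.106; C₋=(0.5233,-4.3596) cross=-54.106
θ=132°:   branch - wants cross < 0 → take C=(0.5233,-4.3596) (cross=-54.106)
θ=132°: ex = (C−B)/|BC| = (0.4000,-0.9165); ey = (0.9165,0.4000)
θ=132°: P = B + -3.10·ex + 0.86·ey = (-3.1283,6.1578)
θ=187°: B = A + 4.00·(cos187°, sin187°) = (-3.9702, -0.4875)
θ=187°: |BD| = 9.9821
θ=187°: circle(B,8.00) ∩ circle(D,7.00): a=5.7424, h=5.5700
θ=187°:   candidates: C₊=(1.4933,5.3563) cross=55.600; C₋=(2.0374,-5.7704) cross=-55.600
θ=187°:   branch - wants cross < 0 → take C=(2.0374,-5.7704) (cross=-55.600)
θ=187°: ex = (C−B)/|BC| = (0.7509,-0.6604); ey = (0.6604,0.7509)
θ=187°: P = B + -3.10·ex + 0.86·ey = (-5.7302,2.2055)
θ=274°: B = A + 4.00·(cos274°, sin274°) = (0.2790, -3.9903)
θ=274°: |BD| = 6.9751
θ=274°: circle(B,8.00) ∩ circle(D,7.00): a=4.5628, h=6.5712
θ=274°:   candidates: C₊=(0.2622,4.0097) cross=45.835; C₋=(7.7807,-6.7697) cross=-45.835
θ=274°:   branch - wants cross < 0 → take C=(7.7807,-6.7697) (cross=-45.835)
θ=274°: ex = (C−B)/|BC| = (0.9377,-0.3474); ey = (0.3474,0.9377)
θ=274°: P = B + -3.10·ex + 0.86·ey = (-2.3291,-2.1068)

θ=39°: 4.60 5.37
θ=132°: -3.13 6.16
θ=187°: -5.73 2.21
θ=274°: -2.33 -2.11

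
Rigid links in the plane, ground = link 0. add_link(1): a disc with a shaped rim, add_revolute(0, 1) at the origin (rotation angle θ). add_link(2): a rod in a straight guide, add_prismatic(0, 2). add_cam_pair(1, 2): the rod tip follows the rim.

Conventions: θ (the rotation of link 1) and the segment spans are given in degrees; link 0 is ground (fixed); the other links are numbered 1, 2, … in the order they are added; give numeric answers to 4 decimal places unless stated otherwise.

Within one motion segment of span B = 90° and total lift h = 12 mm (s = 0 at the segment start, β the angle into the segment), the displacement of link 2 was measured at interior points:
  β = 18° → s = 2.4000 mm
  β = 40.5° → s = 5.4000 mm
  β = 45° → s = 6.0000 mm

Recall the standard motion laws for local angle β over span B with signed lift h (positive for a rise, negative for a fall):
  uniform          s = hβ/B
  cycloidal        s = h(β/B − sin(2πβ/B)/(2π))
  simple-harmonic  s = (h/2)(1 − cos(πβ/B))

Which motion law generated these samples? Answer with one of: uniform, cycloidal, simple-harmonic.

candidates at β/B = r: uniform s = h·r (linear in β); cycloidal s = h·(r − sin(2πr)/(2π)); simple-harmonic s = (h/2)(1 − cos(πr))
β=18°: printed 2.4000 | uniform 2.4000, cycloidal 0.5836, simple-harmonic 1.1459
β=40.5°: printed 5.4000 | uniform 5.4000, cycloidal 4.8098, simple-harmonic 5.0614
β=45°: printed 6.0000 | uniform 6.0000, cycloidal 6.0000, simple-harmonic 6.0000
only one law matches every sample → uniform

uniform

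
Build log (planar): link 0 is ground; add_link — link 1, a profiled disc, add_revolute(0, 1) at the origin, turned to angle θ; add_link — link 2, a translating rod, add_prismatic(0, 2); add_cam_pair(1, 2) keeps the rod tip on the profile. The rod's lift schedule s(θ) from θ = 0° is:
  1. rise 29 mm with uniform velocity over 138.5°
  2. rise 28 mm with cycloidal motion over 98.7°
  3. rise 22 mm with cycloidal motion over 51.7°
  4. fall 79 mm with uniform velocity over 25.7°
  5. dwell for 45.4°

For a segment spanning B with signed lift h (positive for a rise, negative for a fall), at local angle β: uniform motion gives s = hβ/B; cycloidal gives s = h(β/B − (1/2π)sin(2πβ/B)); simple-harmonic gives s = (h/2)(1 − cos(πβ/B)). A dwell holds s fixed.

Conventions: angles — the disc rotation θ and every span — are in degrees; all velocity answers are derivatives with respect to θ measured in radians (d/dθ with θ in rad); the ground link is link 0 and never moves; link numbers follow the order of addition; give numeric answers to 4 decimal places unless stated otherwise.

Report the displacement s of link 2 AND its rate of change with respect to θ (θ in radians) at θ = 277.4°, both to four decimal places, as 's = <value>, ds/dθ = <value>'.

seg 1 [0°–138.5°] uniform, h=29: full span → s += 29 → s = 29.0000
seg 2 [138.5°–237.2°] cycloidal, h=28: full span → s += 28 → s = 57.0000
seg 3 [237.2°–288.9°] cycloidal, h=22: θ=277.4° here. β=40.2, B=51.7. 22·(0.7776 − sin(2π·0.7776)/(2π)) = 20.5554 → s = 77.5554
velocity in seg [237.2°–288.9°] (cycloidal), θ in radians: β = 40.2° = 0.7016 rad, B = 51.7° = 0.9023 rad; ds/dθ = (h/B)(1 − cos(2πβ/B)) = (22/0.9023)(1 − cos(2π·0.7776)) = 20.179862 mm/rad

s = 77.5554, ds/dθ = 20.1799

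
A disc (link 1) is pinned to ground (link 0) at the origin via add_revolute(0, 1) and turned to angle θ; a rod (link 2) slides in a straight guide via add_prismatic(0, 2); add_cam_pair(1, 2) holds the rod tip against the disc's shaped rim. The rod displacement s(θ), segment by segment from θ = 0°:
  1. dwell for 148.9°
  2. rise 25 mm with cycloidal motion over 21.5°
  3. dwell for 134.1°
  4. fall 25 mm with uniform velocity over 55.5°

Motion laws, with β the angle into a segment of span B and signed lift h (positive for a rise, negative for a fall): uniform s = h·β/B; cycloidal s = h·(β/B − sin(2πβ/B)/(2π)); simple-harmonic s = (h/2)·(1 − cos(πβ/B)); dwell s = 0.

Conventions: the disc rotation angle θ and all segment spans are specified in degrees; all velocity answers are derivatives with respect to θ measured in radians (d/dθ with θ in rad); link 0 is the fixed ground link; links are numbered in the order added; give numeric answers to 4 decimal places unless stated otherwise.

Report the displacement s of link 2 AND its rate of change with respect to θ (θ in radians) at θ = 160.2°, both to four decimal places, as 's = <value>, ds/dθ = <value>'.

segment 1 (0° to 148.9°, dwell): s unchanged at 0.0000
θ = 160.2° falls in segment 2 (148.9° to 170.4°, cycloidal, h = 25): β = 160.2 − 148.9 = 11.3°, B = 21.5°; Δs = 25·(0.5256 − sin(2π·0.5256)/(2π)) = 13.7763; s = 0.0000 + 13.7763 = 13.7763
velocity in seg [148.9°–170.4°] (cycloidal), θ in radians: β = 11.3° = 0.1972 rad, B = 21.5° = 0.3752 rad; ds/dθ = (h/B)(1 − cos(2πβ/B)) = (25/0.3752)(1 − cos(2π·0.5256)) = 132.387248 mm/rad

s = 13.7763, ds/dθ = 132.3872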